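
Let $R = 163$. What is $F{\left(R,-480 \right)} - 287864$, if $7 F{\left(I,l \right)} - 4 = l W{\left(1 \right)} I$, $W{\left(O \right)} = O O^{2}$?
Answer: $- \frac{2093284}{7} \approx -2.9904 \cdot 10^{5}$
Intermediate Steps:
$W{\left(O \right)} = O^{3}$
$F{\left(I,l \right)} = \frac{4}{7} + \frac{I l}{7}$ ($F{\left(I,l \right)} = \frac{4}{7} + \frac{l 1^{3} I}{7} = \frac{4}{7} + \frac{l 1 I}{7} = \frac{4}{7} + \frac{l I}{7} = \frac{4}{7} + \frac{I l}{7}$)
$F{\left(R,-480 \right)} - 287864 = \left(\frac{4}{7} + \frac{1}{7} \cdot 163 \left(-480\right)\right) - 287864 = \left(\frac{4}{7} - \frac{78240}{7}\right) - 287864 = - \frac{78236}{7} - 287864 = - \frac{2093284}{7}$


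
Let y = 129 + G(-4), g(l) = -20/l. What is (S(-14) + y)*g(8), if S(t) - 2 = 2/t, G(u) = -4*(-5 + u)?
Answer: -2920/7 ≈ -417.14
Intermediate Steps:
G(u) = 20 - 4*u
S(t) = 2 + 2/t
y = 165 (y = 129 + (20 - 4*(-4)) = 129 + (20 + 16) = 129 + 36 = 165)
(S(-14) + y)*g(8) = ((2 + 2/(-14)) + 165)*(-20/8) = ((2 + 2*(-1/14)) + 165)*(-20*⅛) = ((2 - ⅐) + 165)*(-5/2) = (13/7 + 165)*(-5/2) = (1168/7)*(-5/2) = -2920/7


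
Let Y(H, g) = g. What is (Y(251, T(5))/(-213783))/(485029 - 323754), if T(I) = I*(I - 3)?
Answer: -2/6895570665 ≈ -2.9004e-10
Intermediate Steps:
T(I) = I*(-3 + I)
(Y(251, T(5))/(-213783))/(485029 - 323754) = ((5*(-3 + 5))/(-213783))/(485029 - 323754) = ((5*2)*(-1/213783))/161275 = (10*(-1/213783))*(1/161275) = -10/213783*1/161275 = -2/6895570665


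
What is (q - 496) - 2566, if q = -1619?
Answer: -4681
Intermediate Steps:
(q - 496) - 2566 = (-1619 - 496) - 2566 = -2115 - 2566 = -4681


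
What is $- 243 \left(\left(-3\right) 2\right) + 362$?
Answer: $1820$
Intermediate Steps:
$- 243 \left(\left(-3\right) 2\right) + 362 = \left(-243\right) \left(-6\right) + 362 = 1458 + 362 = 1820$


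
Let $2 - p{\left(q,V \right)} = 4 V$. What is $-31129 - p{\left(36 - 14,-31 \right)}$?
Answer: $-31255$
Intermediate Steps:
$p{\left(q,V \right)} = 2 - 4 V$
$-31129 - p{\left(36 - 14,-31 \right)} = -31129 - \left(2 - -124\right) = -31129 - \left(2 + 124\right) = -31129 - 126 = -31255$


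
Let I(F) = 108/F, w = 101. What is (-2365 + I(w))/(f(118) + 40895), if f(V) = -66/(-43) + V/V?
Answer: -10266551/177617994 ≈ -0.057801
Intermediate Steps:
f(V) = 109/43 (f(V) = -66*(-1/43) + 1 = 66/43 + 1 = 109/43)
(-2365 + I(w))/(f(118) + 40895) = (-2365 + 108/101)/(109/43 + 40895) = (-2365 + 108*(1/101))/(1758594/43) = (-2365 + 108/101)*(43/1758594) = -238757/101*43/1758594 = -10266551/177617994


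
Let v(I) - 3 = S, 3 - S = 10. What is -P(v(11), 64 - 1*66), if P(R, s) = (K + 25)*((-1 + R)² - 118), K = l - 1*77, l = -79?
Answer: -12183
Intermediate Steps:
S = -7 (S = 3 - 1*10 = 3 - 10 = -7)
v(I) = -4 (v(I) = 3 - 7 = -4)
K = -156 (K = -79 - 1*77 = -79 - 77 = -156)
P(R, s) = 15458 - 131*(-1 + R)² (P(R, s) = (-156 + 25)*((-1 + R)² - 118) = -131*(-118 + (-1 + R)²) = 15458 - 131*(-1 + R)²)
-P(v(11), 64 - 1*66) = -(15458 - 131*(-1 - 4)²) = -(15458 - 131*(-5)²) = -(15458 - 131*25) = -(15458 - 3275) = -1*12183 = -12183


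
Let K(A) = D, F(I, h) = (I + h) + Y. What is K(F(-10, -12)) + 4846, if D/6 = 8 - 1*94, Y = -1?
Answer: 4330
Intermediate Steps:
F(I, h) = -1 + I + h (F(I, h) = (I + h) - 1 = -1 + I + h)
D = -516 (D = 6*(8 - 1*94) = 6*(8 - 94) = 6*(-86) = -516)
K(A) = -516
K(F(-10, -12)) + 4846 = -516 + 4846 = 4330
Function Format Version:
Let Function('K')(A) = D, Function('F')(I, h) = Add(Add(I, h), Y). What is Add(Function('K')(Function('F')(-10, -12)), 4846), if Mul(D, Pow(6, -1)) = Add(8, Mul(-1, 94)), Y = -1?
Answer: 4330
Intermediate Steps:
Function('F')(I, h) = Add(-1, I, h) (Function('F')(I, h) = Add(Add(I, h), -1) = Add(-1, I, h))
D = -516 (D = Mul(6, Add(8, Mul(-1, 94))) = Mul(6, Add(8, -94)) = Mul(6, -86) = -516)
Function('K')(A) = -516
Add(Function('K')(Function('F')(-10, -12)), 4846) = Add(-516, 4846) = 4330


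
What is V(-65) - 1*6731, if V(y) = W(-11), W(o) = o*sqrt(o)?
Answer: -6731 - 11*I*sqrt(11) ≈ -6731.0 - 36.483*I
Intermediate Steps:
W(o) = o**(3/2)
V(y) = -11*I*sqrt(11) (V(y) = (-11)**(3/2) = -11*I*sqrt(11))
V(-65) - 1*6731 = -11*I*sqrt(11) - 1*6731 = -11*I*sqrt(11) - 6731 = -6731 - 11*I*sqrt(11)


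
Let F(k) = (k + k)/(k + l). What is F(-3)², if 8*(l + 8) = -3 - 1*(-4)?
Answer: 256/841 ≈ 0.30440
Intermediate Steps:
l = -63/8 (l = -8 + (-3 - 1*(-4))/8 = -8 + (-3 + 4)/8 = -8 + (⅛)*1 = -8 + ⅛ = -63/8 ≈ -7.8750)
F(k) = 2*k/(-63/8 + k) (F(k) = (k + k)/(k - 63/8) = (2*k)/(-63/8 + k) = 2*k/(-63/8 + k))
F(-3)² = (16*(-3)/(-63 + 8*(-3)))² = (16*(-3)/(-63 - 24))² = (16*(-3)/(-87))² = (16*(-3)*(-1/87))² = (16/29)² = 256/841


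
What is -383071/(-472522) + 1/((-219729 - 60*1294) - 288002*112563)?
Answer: 25240975648113461/31135001854541706 ≈ 0.81069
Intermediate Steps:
-383071/(-472522) + 1/((-219729 - 60*1294) - 288002*112563) = -383071*(-1/472522) + (1/112563)/((-219729 - 1*77640) - 288002) = 383071/472522 + (1/112563)/((-219729 - 77640) - 288002) = 383071/472522 + (1/112563)/(-297369 - 288002) = 383071/472522 + (1/112563)/(-585371) = 383071/472522 - 1/585371*1/112563 = 383071/472522 - 1/65891115873 = 25240975648113461/31135001854541706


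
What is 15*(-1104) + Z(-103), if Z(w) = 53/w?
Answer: -1705733/103 ≈ -16561.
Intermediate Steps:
15*(-1104) + Z(-103) = 15*(-1104) + 53/(-103) = -16560 + 53*(-1/103) = -16560 - 53/103 = -1705733/103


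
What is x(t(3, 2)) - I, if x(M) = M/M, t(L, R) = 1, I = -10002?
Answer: 10003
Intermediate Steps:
x(M) = 1
x(t(3, 2)) - I = 1 - 1*(-10002) = 1 + 10002 = 10003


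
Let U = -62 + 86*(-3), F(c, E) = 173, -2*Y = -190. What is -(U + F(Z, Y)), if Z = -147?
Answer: 147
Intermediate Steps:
Y = 95 (Y = -½*(-190) = 95)
U = -320 (U = -62 - 258 = -320)
-(U + F(Z, Y)) = -(-320 + 173) = -1*(-147) = 147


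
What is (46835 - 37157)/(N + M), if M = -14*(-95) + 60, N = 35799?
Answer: 9678/37189 ≈ 0.26024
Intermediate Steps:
M = 1390 (M = 1330 + 60 = 1390)
(46835 - 37157)/(N + M) = (46835 - 37157)/(35799 + 1390) = 9678/37189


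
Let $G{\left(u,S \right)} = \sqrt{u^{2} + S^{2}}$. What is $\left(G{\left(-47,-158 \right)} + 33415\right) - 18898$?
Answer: $14517 + \sqrt{27173} \approx 14682.0$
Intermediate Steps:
$G{\left(u,S \right)} = \sqrt{S^{2} + u^{2}}$
$\left(G{\left(-47,-158 \right)} + 33415\right) - 18898 = \left(\sqrt{\left(-158\right)^{2} + \left(-47\right)^{2}} + 33415\right) - 18898 = \left(\sqrt{24964 + 2209} + 33415\right) - 18898 = \left(\sqrt{27173} + 33415\right) - 18898 = \left(33415 + \sqrt{27173}\right) - 18898 = 14517 + \sqrt{27173}$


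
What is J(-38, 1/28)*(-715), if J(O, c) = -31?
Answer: 22165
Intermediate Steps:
J(-38, 1/28)*(-715) = -31*(-715) = 22165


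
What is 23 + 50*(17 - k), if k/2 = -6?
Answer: 1473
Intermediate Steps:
k = -12 (k = 2*(-6) = -12)
23 + 50*(17 - k) = 23 + 50*(17 - 1*(-12)) = 23 + 50*(17 + 12) = 23 + 50*29 = 23 + 1450 = 1473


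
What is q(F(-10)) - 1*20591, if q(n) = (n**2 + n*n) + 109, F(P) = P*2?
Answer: -19682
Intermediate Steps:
F(P) = 2*P
q(n) = 109 + 2*n**2 (q(n) = (n**2 + n**2) + 109 = 2*n**2 + 109 = 109 + 2*n**2)
q(F(-10)) - 1*20591 = (109 + 2*(2*(-10))**2) - 1*20591 = (109 + 2*(-20)**2) - 20591 = (109 + 2*400) - 20591 = (109 + 800) - 20591 = 909 - 20591 = -19682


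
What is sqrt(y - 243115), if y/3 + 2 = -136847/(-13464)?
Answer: I*sqrt(1224091005522)/2244 ≈ 493.04*I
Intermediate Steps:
y = 109919/4488 (y = -6 + 3*(-136847/(-13464)) = -6 + 3*(-136847*(-1/13464)) = -6 + 3*(136847/13464) = -6 + 136847/4488 = 109919/4488 ≈ 24.492)
sqrt(y - 243115) = sqrt(109919/4488 - 243115) = sqrt(-1090990201/4488) = I*sqrt(1224091005522)/2244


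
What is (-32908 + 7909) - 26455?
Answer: -51454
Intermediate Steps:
(-32908 + 7909) - 26455 = -24999 - 26455 = -51454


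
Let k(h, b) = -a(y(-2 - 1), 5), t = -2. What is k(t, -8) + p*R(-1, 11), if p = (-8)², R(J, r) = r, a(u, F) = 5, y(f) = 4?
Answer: 699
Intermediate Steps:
k(h, b) = -5 (k(h, b) = -1*5 = -5)
p = 64
k(t, -8) + p*R(-1, 11) = -5 + 64*11 = -5 + 704 = 699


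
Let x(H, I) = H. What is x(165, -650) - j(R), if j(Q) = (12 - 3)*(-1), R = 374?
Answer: 174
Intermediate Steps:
j(Q) = -9 (j(Q) = 9*(-1) = -9)
x(165, -650) - j(R) = 165 - 1*(-9) = 165 + 9 = 174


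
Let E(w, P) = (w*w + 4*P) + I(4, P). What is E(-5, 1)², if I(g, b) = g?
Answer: 1089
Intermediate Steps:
E(w, P) = 4 + w² + 4*P (E(w, P) = (w*w + 4*P) + 4 = (w² + 4*P) + 4 = 4 + w² + 4*P)
E(-5, 1)² = (4 + (-5)² + 4*1)² = (4 + 25 + 4)² = 33² = 1089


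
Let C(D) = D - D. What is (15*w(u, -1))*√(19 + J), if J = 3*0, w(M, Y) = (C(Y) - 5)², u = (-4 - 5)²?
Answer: 375*√19 ≈ 1634.6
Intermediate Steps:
C(D) = 0
u = 81 (u = (-9)² = 81)
w(M, Y) = 25 (w(M, Y) = (0 - 5)² = (-5)² = 25)
J = 0
(15*w(u, -1))*√(19 + J) = (15*25)*√(19 + 0) = 375*√19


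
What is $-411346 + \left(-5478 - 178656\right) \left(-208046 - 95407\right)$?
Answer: $55875603356$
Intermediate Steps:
$-411346 + \left(-5478 - 178656\right) \left(-208046 - 95407\right) = -411346 - -55876014702 = -411346 + 55876014702 = 55875603356$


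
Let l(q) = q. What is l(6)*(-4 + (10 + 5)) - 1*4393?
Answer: -4327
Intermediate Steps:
l(6)*(-4 + (10 + 5)) - 1*4393 = 6*(-4 + (10 + 5)) - 1*4393 = 6*(-4 + 15) - 4393 = 6*11 - 4393 = 66 - 4393 = -4327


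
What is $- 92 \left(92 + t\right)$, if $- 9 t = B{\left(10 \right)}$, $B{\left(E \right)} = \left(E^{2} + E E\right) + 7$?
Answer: $-6348$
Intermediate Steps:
$B{\left(E \right)} = 7 + 2 E^{2}$ ($B{\left(E \right)} = \left(E^{2} + E^{2}\right) + 7 = 2 E^{2} + 7 = 7 + 2 E^{2}$)
$t = -23$ ($t = - \frac{7 + 2 \cdot 10^{2}}{9} = - \frac{7 + 2 \cdot 100}{9} = - \frac{7 + 200}{9} = \left(- \frac{1}{9}\right) 207 = -23$)
$- 92 \left(92 + t\right) = - 92 \left(92 - 23\right) = \left(-92\right) 69 = -6348$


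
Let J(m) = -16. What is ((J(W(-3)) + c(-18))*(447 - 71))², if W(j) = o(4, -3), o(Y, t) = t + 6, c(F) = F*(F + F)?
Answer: 56468967424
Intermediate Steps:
c(F) = 2*F² (c(F) = F*(2*F) = 2*F²)
o(Y, t) = 6 + t
W(j) = 3 (W(j) = 6 - 3 = 3)
((J(W(-3)) + c(-18))*(447 - 71))² = ((-16 + 2*(-18)²)*(447 - 71))² = ((-16 + 2*324)*376)² = ((-16 + 648)*376)² = (632*376)² = 237632² = 56468967424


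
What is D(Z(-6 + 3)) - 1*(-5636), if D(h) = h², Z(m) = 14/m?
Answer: 50920/9 ≈ 5657.8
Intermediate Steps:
D(Z(-6 + 3)) - 1*(-5636) = (14/(-6 + 3))² - 1*(-5636) = (14/(-3))² + 5636 = (14*(-⅓))² + 5636 = (-14/3)² + 5636 = 196/9 + 5636 = 50920/9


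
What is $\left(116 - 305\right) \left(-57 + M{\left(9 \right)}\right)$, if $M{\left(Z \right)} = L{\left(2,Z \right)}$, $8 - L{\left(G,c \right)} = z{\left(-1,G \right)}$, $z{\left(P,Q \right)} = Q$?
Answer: $9639$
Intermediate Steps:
$L{\left(G,c \right)} = 8 - G$
$M{\left(Z \right)} = 6$ ($M{\left(Z \right)} = 8 - 2 = 6$)
$\left(116 - 305\right) \left(-57 + M{\left(9 \right)}\right) = \left(116 - 305\right) \left(-57 + 6\right) = \left(-189\right) \left(-51\right) = 9639$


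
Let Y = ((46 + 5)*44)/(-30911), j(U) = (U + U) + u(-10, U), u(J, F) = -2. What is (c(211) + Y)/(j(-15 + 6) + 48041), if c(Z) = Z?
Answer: 6519977/1484377131 ≈ 0.0043924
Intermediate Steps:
j(U) = -2 + 2*U (j(U) = (U + U) - 2 = 2*U - 2 = -2 + 2*U)
Y = -2244/30911 (Y = (51*44)*(-1/30911) = 2244*(-1/30911) = -2244/30911 ≈ -0.072595)
(c(211) + Y)/(j(-15 + 6) + 48041) = (211 - 2244/30911)/((-2 + 2*(-15 + 6)) + 48041) = 6519977/(30911*((-2 + 2*(-9)) + 48041)) = 6519977/(30911*((-2 - 18) + 48041)) = 6519977/(30911*(-20 + 48041)) = (6519977/30911)/48021 = (6519977/30911)*(1/48021) = 6519977/1484377131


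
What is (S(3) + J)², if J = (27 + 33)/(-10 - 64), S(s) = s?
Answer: 6561/1369 ≈ 4.7925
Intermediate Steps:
J = -30/37 (J = 60/(-74) = 60*(-1/74) = -30/37 ≈ -0.81081)
(S(3) + J)² = (3 - 30/37)² = (81/37)² = 6561/1369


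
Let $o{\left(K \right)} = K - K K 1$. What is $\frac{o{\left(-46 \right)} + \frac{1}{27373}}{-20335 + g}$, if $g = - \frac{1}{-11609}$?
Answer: $\frac{687025553825}{6461917120222} \approx 0.10632$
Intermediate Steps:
$g = \frac{1}{11609}$ ($g = \left(-1\right) \left(- \frac{1}{11609}\right) = \frac{1}{11609} \approx 8.614 \cdot 10^{-5}$)
$o{\left(K \right)} = K - K^{2}$ ($o{\left(K \right)} = K - K^{2} \cdot 1 = K - K^{2}$)
$\frac{o{\left(-46 \right)} + \frac{1}{27373}}{-20335 + g} = \frac{- 46 \left(1 - -46\right) + \frac{1}{27373}}{-20335 + \frac{1}{11609}} = \frac{- 46 \left(1 + 46\right) + \frac{1}{27373}}{- \frac{236069014}{11609}} = \left(\left(-46\right) 47 + \frac{1}{27373}\right) \left(- \frac{11609}{236069014}\right) = \left(-2162 + \frac{1}{27373}\right) \left(- \frac{11609}{236069014}\right) = \left(- \frac{59180425}{27373}\right) \left(- \frac{11609}{236069014}\right) = \frac{687025553825}{6461917120222}$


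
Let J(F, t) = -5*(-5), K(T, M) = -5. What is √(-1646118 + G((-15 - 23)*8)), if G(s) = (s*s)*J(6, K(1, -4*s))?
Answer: √664282 ≈ 815.04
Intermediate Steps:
J(F, t) = 25
G(s) = 25*s² (G(s) = (s*s)*25 = s²*25 = 25*s²)
√(-1646118 + G((-15 - 23)*8)) = √(-1646118 + 25*((-15 - 23)*8)²) = √(-1646118 + 25*(-38*8)²) = √(-1646118 + 25*(-304)²) = √(-1646118 + 25*92416) = √(-1646118 + 2310400) = √664282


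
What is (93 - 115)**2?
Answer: 484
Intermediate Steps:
(93 - 115)**2 = (-22)**2 = 484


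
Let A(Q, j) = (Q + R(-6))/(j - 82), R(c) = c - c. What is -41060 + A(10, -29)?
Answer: -4557670/111 ≈ -41060.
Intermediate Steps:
R(c) = 0
A(Q, j) = Q/(-82 + j) (A(Q, j) = (Q + 0)/(j - 82) = Q/(-82 + j))
-41060 + A(10, -29) = -41060 + 10/(-82 - 29) = -41060 + 10/(-111) = -41060 + 10*(-1/111) = -41060 - 10/111 = -4557670/111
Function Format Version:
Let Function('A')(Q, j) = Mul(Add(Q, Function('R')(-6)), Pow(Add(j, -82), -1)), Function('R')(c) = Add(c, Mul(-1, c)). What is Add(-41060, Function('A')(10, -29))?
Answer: Rational(-4557670, 111) ≈ -41060.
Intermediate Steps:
Function('R')(c) = 0
Function('A')(Q, j) = Mul(Q, Pow(Add(-82, j), -1)) (Function('A')(Q, j) = Mul(Add(Q, 0), Pow(Add(j, -82), -1)) = Mul(Q, Pow(Add(-82, j), -1)))
Add(-41060, Function('A')(10, -29)) = Add(-41060, Mul(10, Pow(Add(-82, -29), -1))) = Add(-41060, Mul(10, Pow(-111, -1))) = Add(-41060, Mul(10, Rational(-1, 111))) = Add(-41060, Rational(-10, 111)) = Rational(-4557670, 111)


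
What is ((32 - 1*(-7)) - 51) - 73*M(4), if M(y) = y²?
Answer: -1180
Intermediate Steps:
((32 - 1*(-7)) - 51) - 73*M(4) = ((32 - 1*(-7)) - 51) - 73*4² = ((32 + 7) - 51) - 73*16 = (39 - 51) - 1168 = -12 - 1168 = -1180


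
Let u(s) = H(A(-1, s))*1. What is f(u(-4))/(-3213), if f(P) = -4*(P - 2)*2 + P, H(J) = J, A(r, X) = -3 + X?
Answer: -65/3213 ≈ -0.020230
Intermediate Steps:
u(s) = -3 + s (u(s) = (-3 + s)*1 = -3 + s)
f(P) = 16 - 7*P (f(P) = -4*(-2 + P)*2 + P = (8 - 4*P)*2 + P = (16 - 8*P) + P = 16 - 7*P)
f(u(-4))/(-3213) = (16 - 7*(-3 - 4))/(-3213) = (16 - 7*(-7))*(-1/3213) = (16 + 49)*(-1/3213) = 65*(-1/3213) = -65/3213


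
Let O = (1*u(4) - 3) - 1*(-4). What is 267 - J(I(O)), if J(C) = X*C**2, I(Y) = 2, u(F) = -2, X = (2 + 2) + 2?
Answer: 243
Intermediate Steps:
X = 6 (X = 4 + 2 = 6)
O = -1 (O = (1*(-2) - 3) - 1*(-4) = (-2 - 3) + 4 = -5 + 4 = -1)
J(C) = 6*C**2
267 - J(I(O)) = 267 - 6*2**2 = 267 - 6*4 = 267 - 1*24 = 267 - 24 = 243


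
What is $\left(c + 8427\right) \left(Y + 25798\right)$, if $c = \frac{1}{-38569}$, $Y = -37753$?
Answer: $- \frac{3885625600710}{38569} \approx -1.0074 \cdot 10^{8}$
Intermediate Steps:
$c = - \frac{1}{38569} \approx -2.5928 \cdot 10^{-5}$
$\left(c + 8427\right) \left(Y + 25798\right) = \left(- \frac{1}{38569} + 8427\right) \left(-37753 + 25798\right) = \frac{325020962}{38569} \left(-11955\right) = - \frac{3885625600710}{38569}$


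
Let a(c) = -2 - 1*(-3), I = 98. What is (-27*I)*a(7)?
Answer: -2646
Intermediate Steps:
a(c) = 1 (a(c) = -2 + 3 = 1)
(-27*I)*a(7) = -27*98*1 = -2646*1 = -2646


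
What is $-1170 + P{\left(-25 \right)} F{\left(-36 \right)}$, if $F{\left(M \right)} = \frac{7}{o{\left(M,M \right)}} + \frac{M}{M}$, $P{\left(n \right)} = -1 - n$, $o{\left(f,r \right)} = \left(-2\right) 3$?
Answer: $-1174$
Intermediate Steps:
$o{\left(f,r \right)} = -6$
$F{\left(M \right)} = - \frac{1}{6}$ ($F{\left(M \right)} = \frac{7}{-6} + \frac{M}{M} = 7 \left(- \frac{1}{6}\right) + 1 = - \frac{7}{6} + 1 = - \frac{1}{6}$)
$-1170 + P{\left(-25 \right)} F{\left(-36 \right)} = -1170 + \left(-1 - -25\right) \left(- \frac{1}{6}\right) = -1170 + \left(-1 + 25\right) \left(- \frac{1}{6}\right) = -1170 + 24 \left(- \frac{1}{6}\right) = -1170 - 4 = -1174$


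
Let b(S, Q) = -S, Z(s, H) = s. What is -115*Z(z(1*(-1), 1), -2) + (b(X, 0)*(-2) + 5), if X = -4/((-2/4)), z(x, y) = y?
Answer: -94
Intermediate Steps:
X = 8 (X = -4/((-2*¼)) = -4/(-½) = -4*(-2) = 8)
-115*Z(z(1*(-1), 1), -2) + (b(X, 0)*(-2) + 5) = -115*1 + (-1*8*(-2) + 5) = -115 + (-8*(-2) + 5) = -115 + (16 + 5) = -115 + 21 = -94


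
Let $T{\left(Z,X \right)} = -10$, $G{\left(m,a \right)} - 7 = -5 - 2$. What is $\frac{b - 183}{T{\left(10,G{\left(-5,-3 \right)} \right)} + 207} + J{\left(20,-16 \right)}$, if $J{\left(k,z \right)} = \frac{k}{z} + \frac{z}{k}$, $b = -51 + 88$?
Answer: $- \frac{10997}{3940} \approx -2.7911$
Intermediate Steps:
$G{\left(m,a \right)} = 0$ ($G{\left(m,a \right)} = 7 - 7 = 0$)
$b = 37$
$\frac{b - 183}{T{\left(10,G{\left(-5,-3 \right)} \right)} + 207} + J{\left(20,-16 \right)} = \frac{37 - 183}{-10 + 207} + \left(\frac{20}{-16} - \frac{16}{20}\right) = - \frac{146}{197} + \left(20 \left(- \frac{1}{16}\right) - \frac{4}{5}\right) = \left(-146\right) \frac{1}{197} - \frac{41}{20} = - \frac{146}{197} - \frac{41}{20} = - \frac{10997}{3940}$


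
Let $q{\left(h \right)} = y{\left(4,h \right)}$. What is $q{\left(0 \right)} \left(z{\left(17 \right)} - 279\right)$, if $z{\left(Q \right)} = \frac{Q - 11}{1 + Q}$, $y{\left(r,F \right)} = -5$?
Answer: $\frac{4180}{3} \approx 1393.3$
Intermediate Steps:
$q{\left(h \right)} = -5$
$z{\left(Q \right)} = \frac{-11 + Q}{1 + Q}$
$q{\left(0 \right)} \left(z{\left(17 \right)} - 279\right) = - 5 \left(\frac{-11 + 17}{1 + 17} - 279\right) = - 5 \left(\frac{1}{18} \cdot 6 - 279\right) = - 5 \left(\frac{1}{3} - 279\right) = \left(-5\right) \left(- \frac{836}{3}\right) = \frac{4180}{3}$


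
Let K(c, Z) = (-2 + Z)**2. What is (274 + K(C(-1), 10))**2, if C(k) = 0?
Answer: 114244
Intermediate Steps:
(274 + K(C(-1), 10))**2 = (274 + (-2 + 10)**2)**2 = (274 + 8**2)**2 = (274 + 64)**2 = 338**2 = 114244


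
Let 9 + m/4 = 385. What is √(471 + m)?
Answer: 5*√79 ≈ 44.441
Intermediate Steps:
m = 1504 (m = -36 + 4*385 = -36 + 1540 = 1504)
√(471 + m) = √(471 + 1504) = √1975 = 5*√79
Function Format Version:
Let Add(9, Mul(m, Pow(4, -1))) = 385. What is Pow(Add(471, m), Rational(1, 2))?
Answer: Mul(5, Pow(79, Rational(1, 2))) ≈ 44.441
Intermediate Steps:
m = 1504 (m = Add(-36, Mul(4, 385)) = Add(-36, 1540) = 1504)
Pow(Add(471, m), Rational(1, 2)) = Pow(Add(471, 1504), Rational(1, 2)) = Pow(1975, Rational(1, 2)) = Mul(5, Pow(79, Rational(1, 2)))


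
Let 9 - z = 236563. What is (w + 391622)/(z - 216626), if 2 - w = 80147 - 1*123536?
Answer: -435013/453180 ≈ -0.95991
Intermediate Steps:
z = -236554 (z = 9 - 1*236563 = 9 - 236563 = -236554)
w = 43391 (w = 2 - (80147 - 1*123536) = 2 - (80147 - 123536) = 2 - 1*(-43389) = 2 + 43389 = 43391)
(w + 391622)/(z - 216626) = (43391 + 391622)/(-236554 - 216626) = 435013/(-453180) = 435013*(-1/453180) = -435013/453180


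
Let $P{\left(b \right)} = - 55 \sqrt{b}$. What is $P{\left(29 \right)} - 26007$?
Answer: $-26007 - 55 \sqrt{29} \approx -26303.0$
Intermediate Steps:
$P{\left(29 \right)} - 26007 = - 55 \sqrt{29} - 26007 = -26007 - 55 \sqrt{29}$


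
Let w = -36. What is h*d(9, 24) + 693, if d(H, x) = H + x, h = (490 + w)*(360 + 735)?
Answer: 16405983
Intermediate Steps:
h = 497130 (h = (490 - 36)*(360 + 735) = 454*1095 = 497130)
h*d(9, 24) + 693 = 497130*(9 + 24) + 693 = 497130*33 + 693 = 16405290 + 693 = 16405983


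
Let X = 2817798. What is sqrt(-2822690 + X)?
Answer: 2*I*sqrt(1223) ≈ 69.943*I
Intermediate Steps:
sqrt(-2822690 + X) = sqrt(-2822690 + 2817798) = sqrt(-4892) = 2*I*sqrt(1223)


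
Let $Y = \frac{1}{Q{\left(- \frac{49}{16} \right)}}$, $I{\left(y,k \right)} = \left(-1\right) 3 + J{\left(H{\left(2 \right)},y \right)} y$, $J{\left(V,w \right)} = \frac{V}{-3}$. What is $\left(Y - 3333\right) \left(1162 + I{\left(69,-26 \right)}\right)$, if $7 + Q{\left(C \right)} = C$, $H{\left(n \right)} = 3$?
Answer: $- \frac{584925610}{161} \approx -3.6331 \cdot 10^{6}$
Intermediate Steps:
$J{\left(V,w \right)} = - \frac{V}{3}$ ($J{\left(V,w \right)} = V \left(- \frac{1}{3}\right) = - \frac{V}{3}$)
$Q{\left(C \right)} = -7 + C$
$I{\left(y,k \right)} = -3 - y$ ($I{\left(y,k \right)} = \left(-1\right) 3 + \left(- \frac{1}{3}\right) 3 y = -3 - y$)
$Y = - \frac{16}{161}$ ($Y = \frac{1}{-7 - \frac{49}{16}} = \frac{1}{- \frac{161}{16}} = - \frac{16}{161} \approx -0.099379$)
$\left(Y - 3333\right) \left(1162 + I{\left(69,-26 \right)}\right) = \left(- \frac{16}{161} - 3333\right) \left(1162 - 72\right) = - \frac{536629 \left(1162 - 72\right)}{161} = \left(- \frac{536629}{161}\right) 1090 = - \frac{584925610}{161}$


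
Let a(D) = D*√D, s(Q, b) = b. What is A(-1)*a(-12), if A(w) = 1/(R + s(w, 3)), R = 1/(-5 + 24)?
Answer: -228*I*√3/29 ≈ -13.618*I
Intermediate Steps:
R = 1/19 ≈ 0.052632
A(w) = 19/58 (A(w) = 1/(1/19 + 3) = 1/(58/19) = 19/58)
a(D) = D^(3/2)
A(-1)*a(-12) = 19*(-12)^(3/2)/58 = 19*(-24*I*√3)/58 = -228*I*√3/29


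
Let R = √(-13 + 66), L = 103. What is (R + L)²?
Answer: (103 + √53)² ≈ 12162.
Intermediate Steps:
R = √53 ≈ 7.2801
(R + L)² = (√53 + 103)² = (103 + √53)²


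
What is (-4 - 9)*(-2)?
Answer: 26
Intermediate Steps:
(-4 - 9)*(-2) = -13*(-2) = 26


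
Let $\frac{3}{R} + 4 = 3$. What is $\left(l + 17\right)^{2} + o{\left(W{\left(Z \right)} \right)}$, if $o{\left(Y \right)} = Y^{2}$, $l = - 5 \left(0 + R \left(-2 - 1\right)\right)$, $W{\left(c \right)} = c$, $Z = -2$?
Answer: $788$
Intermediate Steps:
$R = -3$ ($R = \frac{3}{-4 + 3} = \frac{3}{-1} = 3 \left(-1\right) = -3$)
$l = -45$ ($l = - 5 \left(0 - 3 \left(-2 - 1\right)\right) = - 5 \left(0 - -9\right) = - 5 \left(0 + 9\right) = \left(-5\right) 9 = -45$)
$\left(l + 17\right)^{2} + o{\left(W{\left(Z \right)} \right)} = \left(-45 + 17\right)^{2} + \left(-2\right)^{2} = \left(-28\right)^{2} + 4 = 784 + 4 = 788$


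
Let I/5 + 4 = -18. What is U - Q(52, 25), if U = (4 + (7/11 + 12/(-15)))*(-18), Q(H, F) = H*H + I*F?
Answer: -1268/55 ≈ -23.055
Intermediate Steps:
I = -110 (I = -20 + 5*(-18) = -20 - 90 = -110)
Q(H, F) = H**2 - 110*F (Q(H, F) = H*H - 110*F = H**2 - 110*F)
U = -3798/55 (U = (4 + (7*(1/11) + 12*(-1/15)))*(-18) = (4 + (7/11 - 4/5))*(-18) = (4 - 9/55)*(-18) = (211/55)*(-18) = -3798/55 ≈ -69.055)
U - Q(52, 25) = -3798/55 - (52**2 - 110*25) = -3798/55 - (2704 - 2750) = -3798/55 - 1*(-46) = -3798/55 + 46 = -1268/55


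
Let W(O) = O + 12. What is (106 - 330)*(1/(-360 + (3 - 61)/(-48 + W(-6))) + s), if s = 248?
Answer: -418357408/7531 ≈ -55551.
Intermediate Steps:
W(O) = 12 + O
(106 - 330)*(1/(-360 + (3 - 61)/(-48 + W(-6))) + s) = (106 - 330)*(1/(-360 + (3 - 61)/(-48 + (12 - 6))) + 248) = -224*(1/(-360 - 58/(-48 + 6)) + 248) = -224*(1/(-360 - 58/(-42)) + 248) = -224*(1/(-360 - 58*(-1/42)) + 248) = -224*(1/(-360 + 29/21) + 248) = -224*(1/(-7531/21) + 248) = -224*(-21/7531 + 248) = -224*1867667/7531 = -418357408/7531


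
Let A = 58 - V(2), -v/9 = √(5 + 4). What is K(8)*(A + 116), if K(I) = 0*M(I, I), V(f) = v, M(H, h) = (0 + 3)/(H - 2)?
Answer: 0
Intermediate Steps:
M(H, h) = 3/(-2 + H)
v = -27 (v = -9*√(5 + 4) = -9*√9 = -9*3 = -27)
V(f) = -27
A = 85 (A = 58 - 1*(-27) = 58 + 27 = 85)
K(I) = 0 (K(I) = 0*(3/(-2 + I)) = 0)
K(8)*(A + 116) = 0*(85 + 116) = 0*201 = 0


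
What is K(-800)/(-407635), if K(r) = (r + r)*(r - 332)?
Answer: -362240/81527 ≈ -4.4432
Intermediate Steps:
K(r) = 2*r*(-332 + r) (K(r) = (2*r)*(-332 + r) = 2*r*(-332 + r))
K(-800)/(-407635) = (2*(-800)*(-332 - 800))/(-407635) = (2*(-800)*(-1132))*(-1/407635) = 1811200*(-1/407635) = -362240/81527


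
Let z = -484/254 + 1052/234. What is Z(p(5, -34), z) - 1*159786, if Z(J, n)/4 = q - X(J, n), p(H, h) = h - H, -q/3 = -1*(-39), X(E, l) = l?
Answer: -2381368138/14859 ≈ -1.6026e+5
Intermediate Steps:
z = 38488/14859 (z = -484*1/254 + 1052*(1/234) = -242/127 + 526/117 = 38488/14859 ≈ 2.5902)
q = -117 (q = -(-3)*(-39) = -3*39 = -117)
Z(J, n) = -468 - 4*n (Z(J, n) = 4*(-117 - n) = -468 - 4*n)
Z(p(5, -34), z) - 1*159786 = (-468 - 4*38488/14859) - 1*159786 = (-468 - 153952/14859) - 159786 = -7107964/14859 - 159786 = -2381368138/14859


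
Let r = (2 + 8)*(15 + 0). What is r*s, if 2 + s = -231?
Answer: -34950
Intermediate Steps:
s = -233 (s = -2 - 231 = -233)
r = 150 (r = 10*15 = 150)
r*s = 150*(-233) = -34950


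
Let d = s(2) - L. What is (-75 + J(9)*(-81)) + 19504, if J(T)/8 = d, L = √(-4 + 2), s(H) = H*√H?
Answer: 19429 + 648*√2*(-2 + I) ≈ 17596.0 + 916.41*I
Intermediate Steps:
s(H) = H^(3/2)
L = I*√2 (L = √(-2) = I*√2 ≈ 1.4142*I)
d = 2*√2 - I*√2 (d = 2^(3/2) - I*√2 = 2*√2 - I*√2 ≈ 2.8284 - 1.4142*I)
J(T) = 8*√2*(2 - I) (J(T) = 8*(√2*(2 - I)) = 8*√2*(2 - I))
(-75 + J(9)*(-81)) + 19504 = (-75 + (8*√2*(2 - I))*(-81)) + 19504 = (-75 - 648*√2*(2 - I)) + 19504 = 19429 - 648*√2*(2 - I)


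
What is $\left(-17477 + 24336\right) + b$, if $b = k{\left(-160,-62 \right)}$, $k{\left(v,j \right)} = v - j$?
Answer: $6761$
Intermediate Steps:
$b = -98$ ($b = -160 - -62 = -160 + 62 = -98$)
$\left(-17477 + 24336\right) + b = \left(-17477 + 24336\right) - 98 = 6859 - 98 = 6761$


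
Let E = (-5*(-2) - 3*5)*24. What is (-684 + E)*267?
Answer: -214668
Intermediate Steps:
E = -120 (E = (10 - 15)*24 = -5*24 = -120)
(-684 + E)*267 = (-684 - 120)*267 = -804*267 = -214668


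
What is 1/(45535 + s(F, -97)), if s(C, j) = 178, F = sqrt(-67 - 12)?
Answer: 1/45713 ≈ 2.1876e-5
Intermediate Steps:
F = I*sqrt(79) (F = sqrt(-79) = I*sqrt(79) ≈ 8.8882*I)
1/(45535 + s(F, -97)) = 1/(45535 + 178) = 1/45713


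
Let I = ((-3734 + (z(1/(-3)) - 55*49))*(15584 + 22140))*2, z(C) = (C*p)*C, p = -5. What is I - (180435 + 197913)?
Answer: -4369279100/9 ≈ -4.8548e+8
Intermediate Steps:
z(C) = -5*C² (z(C) = (C*(-5))*C = (-5*C)*C = -5*C²)
I = -4365873968/9 (I = ((-3734 + (-5*(1/(-3))² - 55*49))*(15584 + 22140))*2 = ((-3734 + (-5*(-⅓)² - 2695))*37724)*2 = ((-3734 + (-5*⅑ - 2695))*37724)*2 = ((-3734 + (-5/9 - 2695))*37724)*2 = ((-3734 - 24260/9)*37724)*2 = -57866/9*37724*2 = -2182936984/9*2 = -4365873968/9 ≈ -4.8510e+8)
I - (180435 + 197913) = -4365873968/9 - (180435 + 197913) = -4365873968/9 - 1*378348 = -4365873968/9 - 378348 = -4369279100/9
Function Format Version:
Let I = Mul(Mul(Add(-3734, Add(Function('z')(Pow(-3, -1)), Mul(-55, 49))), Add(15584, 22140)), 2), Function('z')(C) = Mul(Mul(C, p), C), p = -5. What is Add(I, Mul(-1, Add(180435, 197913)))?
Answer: Rational(-4369279100, 9) ≈ -4.8548e+8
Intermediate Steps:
Function('z')(C) = Mul(-5, Pow(C, 2)) (Function('z')(C) = Mul(Mul(C, -5), C) = Mul(Mul(-5, C), C) = Mul(-5, Pow(C, 2)))
I = Rational(-4365873968, 9) (I = Mul(Mul(Add(-3734, Add(Mul(-5, Pow(Pow(-3, -1), 2)), Mul(-55, 49))), Add(15584, 22140)), 2) = Mul(Mul(Add(-3734, Add(Mul(-5, Pow(Rational(-1, 3), 2)), -2695)), 37724), 2) = Mul(Mul(Add(-3734, Add(Mul(-5, Rational(1, 9)), -2695)), 37724), 2) = Mul(Mul(Add(-3734, Add(Rational(-5, 9), -2695)), 37724), 2) = Mul(Mul(Add(-3734, Rational(-24260, 9)), 37724), 2) = Mul(Mul(Rational(-57866, 9), 37724), 2) = Mul(Rational(-2182936984, 9), 2) = Rational(-4365873968, 9) ≈ -4.8510e+8)
Add(I, Mul(-1, Add(180435, 197913))) = Add(Rational(-4365873968, 9), Mul(-1, Add(180435, 197913))) = Add(Rational(-4365873968, 9), Mul(-1, 378348)) = Add(Rational(-4365873968, 9), -378348) = Rational(-4369279100, 9)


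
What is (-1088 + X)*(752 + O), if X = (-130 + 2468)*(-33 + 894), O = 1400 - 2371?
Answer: -440612670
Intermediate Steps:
O = -971
X = 2013018 (X = 2338*861 = 2013018)
(-1088 + X)*(752 + O) = (-1088 + 2013018)*(752 - 971) = 2011930*(-219) = -440612670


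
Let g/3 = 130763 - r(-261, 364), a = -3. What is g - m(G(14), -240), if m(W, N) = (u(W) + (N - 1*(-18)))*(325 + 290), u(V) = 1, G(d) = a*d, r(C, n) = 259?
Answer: 527427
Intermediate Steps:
G(d) = -3*d
m(W, N) = 11685 + 615*N (m(W, N) = (1 + (N - 1*(-18)))*(325 + 290) = (1 + (N + 18))*615 = (1 + (18 + N))*615 = (19 + N)*615 = 11685 + 615*N)
g = 391512 (g = 3*(130763 - 1*259) = 3*(130763 - 259) = 3*130504 = 391512)
g - m(G(14), -240) = 391512 - (11685 + 615*(-240)) = 391512 - (11685 - 147600) = 391512 - 1*(-135915) = 391512 + 135915 = 527427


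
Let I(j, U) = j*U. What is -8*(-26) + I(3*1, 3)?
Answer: 217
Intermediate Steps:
I(j, U) = U*j
-8*(-26) + I(3*1, 3) = -8*(-26) + 3*(3*1) = 208 + 3*3 = 208 + 9 = 217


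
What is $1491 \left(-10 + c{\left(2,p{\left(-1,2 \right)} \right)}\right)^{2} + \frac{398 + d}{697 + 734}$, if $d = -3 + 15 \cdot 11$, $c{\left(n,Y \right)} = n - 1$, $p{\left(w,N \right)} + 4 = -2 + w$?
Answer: $\frac{172823861}{1431} \approx 1.2077 \cdot 10^{5}$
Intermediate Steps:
$p{\left(w,N \right)} = -6 + w$ ($p{\left(w,N \right)} = -4 + \left(-2 + w\right) = -6 + w$)
$c{\left(n,Y \right)} = -1 + n$ ($c{\left(n,Y \right)} = n - 1 = -1 + n$)
$d = 162$ ($d = -3 + 165 = 162$)
$1491 \left(-10 + c{\left(2,p{\left(-1,2 \right)} \right)}\right)^{2} + \frac{398 + d}{697 + 734} = 1491 \left(-10 + \left(-1 + 2\right)\right)^{2} + \frac{398 + 162}{697 + 734} = 1491 \left(-10 + 1\right)^{2} + \frac{560}{1431} = 1491 \left(-9\right)^{2} + 560 \cdot \frac{1}{1431} = 1491 \cdot 81 + \frac{560}{1431} = 120771 + \frac{560}{1431} = \frac{172823861}{1431}$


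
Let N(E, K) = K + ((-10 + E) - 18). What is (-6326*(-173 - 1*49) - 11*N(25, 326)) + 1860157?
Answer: 3260976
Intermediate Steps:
N(E, K) = -28 + E + K (N(E, K) = K + (-28 + E) = -28 + E + K)
(-6326*(-173 - 1*49) - 11*N(25, 326)) + 1860157 = (-6326*(-173 - 1*49) - 11*(-28 + 25 + 326)) + 1860157 = (-6326*(-173 - 49) - 11*323) + 1860157 = (-6326*(-222) - 3553) + 1860157 = (1404372 - 3553) + 1860157 = 1400819 + 1860157 = 3260976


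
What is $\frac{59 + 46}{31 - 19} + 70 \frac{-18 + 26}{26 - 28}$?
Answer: $- \frac{1085}{4} \approx -271.25$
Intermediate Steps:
$\frac{59 + 46}{31 - 19} + 70 \frac{-18 + 26}{26 - 28} = \frac{105}{12} + 70 \frac{8}{-2} = 105 \cdot \frac{1}{12} + 70 \cdot 8 \left(- \frac{1}{2}\right) = \frac{35}{4} + 70 \left(-4\right) = \frac{35}{4} - 280 = - \frac{1085}{4}$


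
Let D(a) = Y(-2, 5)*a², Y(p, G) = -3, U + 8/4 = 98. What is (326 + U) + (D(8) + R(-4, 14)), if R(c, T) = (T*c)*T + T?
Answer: -540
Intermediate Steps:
U = 96 (U = -2 + 98 = 96)
D(a) = -3*a²
R(c, T) = T + c*T² (R(c, T) = c*T² + T = T + c*T²)
(326 + U) + (D(8) + R(-4, 14)) = (326 + 96) + (-3*8² + 14*(1 + 14*(-4))) = 422 + (-3*64 + 14*(1 - 56)) = 422 + (-192 + 14*(-55)) = 422 + (-192 - 770) = 422 - 962 = -540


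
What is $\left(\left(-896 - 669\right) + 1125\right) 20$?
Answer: $-8800$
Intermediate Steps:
$\left(\left(-896 - 669\right) + 1125\right) 20 = \left(-1565 + 1125\right) 20 = \left(-440\right) 20 = -8800$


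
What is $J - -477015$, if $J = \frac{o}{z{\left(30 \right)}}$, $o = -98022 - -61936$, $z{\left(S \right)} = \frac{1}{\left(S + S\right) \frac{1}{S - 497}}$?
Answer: $\frac{224931165}{467} \approx 4.8165 \cdot 10^{5}$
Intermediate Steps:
$z{\left(S \right)} = \frac{-497 + S}{2 S}$ ($z{\left(S \right)} = \frac{1}{2 S \frac{1}{-497 + S}} = \frac{-497 + S}{2 S}$)
$o = -36086$ ($o = -98022 + 61936 = -36086$)
$J = \frac{2165160}{467}$ ($J = - \frac{36086}{\frac{1}{2} \cdot \frac{1}{30} \left(-497 + 30\right)} = - \frac{36086}{\frac{1}{2} \cdot \frac{1}{30} \left(-467\right)} = - \frac{36086}{- \frac{467}{60}} = \left(-36086\right) \left(- \frac{60}{467}\right) = \frac{2165160}{467} \approx 4636.3$)
$J - -477015 = \frac{2165160}{467} - -477015 = \frac{2165160}{467} + 477015 = \frac{224931165}{467}$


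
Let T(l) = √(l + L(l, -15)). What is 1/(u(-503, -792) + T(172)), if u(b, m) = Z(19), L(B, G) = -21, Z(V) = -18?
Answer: -18/173 - √151/173 ≈ -0.17508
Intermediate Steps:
T(l) = √(-21 + l) (T(l) = √(l - 21) = √(-21 + l))
u(b, m) = -18
1/(u(-503, -792) + T(172)) = 1/(-18 + √(-21 + 172)) = 1/(-18 + √151)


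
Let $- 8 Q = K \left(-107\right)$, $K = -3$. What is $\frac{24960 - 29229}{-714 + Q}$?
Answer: $\frac{11384}{2011} \approx 5.6609$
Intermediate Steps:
$Q = - \frac{321}{8}$ ($Q = - \frac{\left(-3\right) \left(-107\right)}{8} = \left(- \frac{1}{8}\right) 321 = - \frac{321}{8} \approx -40.125$)
$\frac{24960 - 29229}{-714 + Q} = \frac{24960 - 29229}{-714 - \frac{321}{8}} = \frac{24960 - 29229}{- \frac{6033}{8}} = \left(24960 - 29229\right) \left(- \frac{8}{6033}\right) = \left(-4269\right) \left(- \frac{8}{6033}\right) = \frac{11384}{2011}$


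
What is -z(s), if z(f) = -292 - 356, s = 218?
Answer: 648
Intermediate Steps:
z(f) = -648
-z(s) = -1*(-648) = 648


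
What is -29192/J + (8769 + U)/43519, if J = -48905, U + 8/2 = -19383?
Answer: 751133358/2128296695 ≈ 0.35293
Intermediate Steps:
U = -19387 (U = -4 - 19383 = -19387)
-29192/J + (8769 + U)/43519 = -29192/(-48905) + (8769 - 19387)/43519 = -29192*(-1/48905) - 10618*1/43519 = 29192/48905 - 10618/43519 = 751133358/2128296695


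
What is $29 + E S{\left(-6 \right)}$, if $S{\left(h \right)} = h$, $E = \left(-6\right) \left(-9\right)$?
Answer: $-295$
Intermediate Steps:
$E = 54$
$29 + E S{\left(-6 \right)} = 29 + 54 \left(-6\right) = 29 - 324 = -295$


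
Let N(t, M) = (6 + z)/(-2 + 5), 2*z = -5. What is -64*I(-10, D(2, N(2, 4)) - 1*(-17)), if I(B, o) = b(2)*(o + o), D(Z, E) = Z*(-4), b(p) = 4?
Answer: -4608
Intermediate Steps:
z = -5/2 (z = (½)*(-5) = -5/2 ≈ -2.5000)
N(t, M) = 7/6 (N(t, M) = (6 - 5/2)/(-2 + 5) = (7/2)/3 = (7/2)*(⅓) = 7/6)
D(Z, E) = -4*Z
I(B, o) = 8*o (I(B, o) = 4*(o + o) = 4*(2*o) = 8*o)
-64*I(-10, D(2, N(2, 4)) - 1*(-17)) = -512*(-4*2 - 1*(-17)) = -512*(-8 + 17) = -512*9 = -64*72 = -4608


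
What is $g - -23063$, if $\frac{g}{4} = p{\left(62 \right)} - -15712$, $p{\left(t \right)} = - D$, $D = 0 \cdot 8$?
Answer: $85911$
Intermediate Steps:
$D = 0$
$p{\left(t \right)} = 0$ ($p{\left(t \right)} = \left(-1\right) 0 = 0$)
$g = 62848$ ($g = 4 \left(0 - -15712\right) = 4 \left(0 + 15712\right) = 4 \cdot 15712 = 62848$)
$g - -23063 = 62848 - -23063 = 62848 + 23063 = 85911$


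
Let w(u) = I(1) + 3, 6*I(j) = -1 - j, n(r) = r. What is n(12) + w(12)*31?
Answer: 284/3 ≈ 94.667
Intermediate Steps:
I(j) = -⅙ - j/6 (I(j) = (-1 - j)/6 = -⅙ - j/6)
w(u) = 8/3 (w(u) = (-⅙ - ⅙*1) + 3 = (-⅙ - ⅙) + 3 = -⅓ + 3 = 8/3)
n(12) + w(12)*31 = 12 + (8/3)*31 = 12 + 248/3 = 284/3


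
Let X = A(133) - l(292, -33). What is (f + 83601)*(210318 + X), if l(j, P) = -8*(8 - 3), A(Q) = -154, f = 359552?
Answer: 93152533212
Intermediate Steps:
l(j, P) = -40 (l(j, P) = -8*5 = -40)
X = -114 (X = -154 - 1*(-40) = -154 + 40 = -114)
(f + 83601)*(210318 + X) = (359552 + 83601)*(210318 - 114) = 443153*210204 = 93152533212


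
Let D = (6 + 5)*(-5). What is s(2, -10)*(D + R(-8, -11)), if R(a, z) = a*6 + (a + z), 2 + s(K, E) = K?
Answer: 0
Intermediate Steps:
s(K, E) = -2 + K
D = -55 (D = 11*(-5) = -55)
R(a, z) = z + 7*a (R(a, z) = 6*a + (a + z) = z + 7*a)
s(2, -10)*(D + R(-8, -11)) = (-2 + 2)*(-55 + (-11 + 7*(-8))) = 0*(-55 + (-11 - 56)) = 0*(-55 - 67) = 0*(-122) = 0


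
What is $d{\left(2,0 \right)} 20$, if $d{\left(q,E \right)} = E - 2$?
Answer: $-40$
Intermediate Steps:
$d{\left(q,E \right)} = -2 + E$ ($d{\left(q,E \right)} = E - 2 = -2 + E$)
$d{\left(2,0 \right)} 20 = \left(-2 + 0\right) 20 = \left(-2\right) 20 = -40$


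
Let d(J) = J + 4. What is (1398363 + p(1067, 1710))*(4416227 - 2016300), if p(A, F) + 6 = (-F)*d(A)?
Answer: -1039295587131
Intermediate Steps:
d(J) = 4 + J
p(A, F) = -6 - F*(4 + A) (p(A, F) = -6 + (-F)*(4 + A) = -6 - F*(4 + A))
(1398363 + p(1067, 1710))*(4416227 - 2016300) = (1398363 + (-6 - 1*1710*(4 + 1067)))*(4416227 - 2016300) = (1398363 + (-6 - 1*1710*1071))*2399927 = (1398363 + (-6 - 1831410))*2399927 = (1398363 - 1831416)*2399927 = -433053*2399927 = -1039295587131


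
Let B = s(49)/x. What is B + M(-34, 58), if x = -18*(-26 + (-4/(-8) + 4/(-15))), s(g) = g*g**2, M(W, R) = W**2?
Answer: 3269009/2319 ≈ 1409.7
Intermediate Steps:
s(g) = g**3
x = 2319/5 (x = -18*(-26 + (-4*(-1/8) + 4*(-1/15))) = -18*(-26 + (1/2 - 4/15)) = -18*(-26 + 7/30) = -18*(-773/30) = 2319/5 ≈ 463.80)
B = 588245/2319 (B = 49**3/(2319/5) = 117649*(5/2319) = 588245/2319 ≈ 253.66)
B + M(-34, 58) = 588245/2319 + (-34)**2 = 588245/2319 + 1156 = 3269009/2319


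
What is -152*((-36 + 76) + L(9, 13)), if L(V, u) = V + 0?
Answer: -7448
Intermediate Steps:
L(V, u) = V
-152*((-36 + 76) + L(9, 13)) = -152*((-36 + 76) + 9) = -152*(40 + 9) = -152*49 = -7448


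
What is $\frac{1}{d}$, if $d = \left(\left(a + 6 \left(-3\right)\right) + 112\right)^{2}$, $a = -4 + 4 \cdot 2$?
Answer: $\frac{1}{9604} \approx 0.00010412$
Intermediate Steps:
$a = 4$ ($a = -4 + 8 = 4$)
$d = 9604$ ($d = \left(\left(4 + 6 \left(-3\right)\right) + 112\right)^{2} = \left(\left(4 - 18\right) + 112\right)^{2} = \left(-14 + 112\right)^{2} = 98^{2} = 9604$)
$\frac{1}{d} = \frac{1}{9604}$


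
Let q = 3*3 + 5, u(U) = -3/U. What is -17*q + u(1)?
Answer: -241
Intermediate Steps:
q = 14 (q = 9 + 5 = 14)
-17*q + u(1) = -17*14 - 3/1 = -238 - 3*1 = -238 - 3 = -241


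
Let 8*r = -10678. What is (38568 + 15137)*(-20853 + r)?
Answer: -4766372455/4 ≈ -1.1916e+9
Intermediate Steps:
r = -5339/4 (r = (⅛)*(-10678) = -5339/4 ≈ -1334.8)
(38568 + 15137)*(-20853 + r) = (38568 + 15137)*(-20853 - 5339/4) = 53705*(-88751/4) = -4766372455/4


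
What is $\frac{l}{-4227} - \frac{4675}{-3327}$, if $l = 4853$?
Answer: $\frac{1205098}{4687743} \approx 0.25707$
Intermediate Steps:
$\frac{l}{-4227} - \frac{4675}{-3327} = \frac{4853}{-4227} - \frac{4675}{-3327} = 4853 \left(- \frac{1}{4227}\right) - - \frac{4675}{3327} = - \frac{4853}{4227} + \frac{4675}{3327} = \frac{1205098}{4687743}$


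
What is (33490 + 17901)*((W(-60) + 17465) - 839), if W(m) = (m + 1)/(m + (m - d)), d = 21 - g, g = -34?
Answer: 149527716119/175 ≈ 8.5444e+8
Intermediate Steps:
d = 55 (d = 21 - 1*(-34) = 21 + 34 = 55)
W(m) = (1 + m)/(-55 + 2*m) (W(m) = (m + 1)/(m + (m - 1*55)) = (1 + m)/(m + (m - 55)) = (1 + m)/(m + (-55 + m)) = (1 + m)/(-55 + 2*m))
(33490 + 17901)*((W(-60) + 17465) - 839) = (33490 + 17901)*(((1 - 60)/(-55 + 2*(-60)) + 17465) - 839) = 51391*((-59/(-55 - 120) + 17465) - 839) = 51391*((-59/(-175) + 17465) - 839) = 51391*((-1/175*(-59) + 17465) - 839) = 51391*((59/175 + 17465) - 839) = 51391*(3056434/175 - 839) = 51391*(2909609/175) = 149527716119/175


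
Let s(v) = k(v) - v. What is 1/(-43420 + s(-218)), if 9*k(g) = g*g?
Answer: -9/341294 ≈ -2.6370e-5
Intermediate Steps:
k(g) = g²/9 (k(g) = (g*g)/9 = g²/9)
s(v) = -v + v²/9 (s(v) = v²/9 - v = -v + v²/9)
1/(-43420 + s(-218)) = 1/(-43420 + (⅑)*(-218)*(-9 - 218)) = 1/(-43420 + (⅑)*(-218)*(-227)) = 1/(-43420 + 49486/9) = 1/(-341294/9) = -9/341294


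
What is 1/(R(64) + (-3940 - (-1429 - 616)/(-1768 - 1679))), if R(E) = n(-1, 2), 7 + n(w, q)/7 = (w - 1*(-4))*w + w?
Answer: -3447/13848644 ≈ -0.00024891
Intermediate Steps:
n(w, q) = -49 + 7*w + 7*w*(4 + w) (n(w, q) = -49 + 7*((w - 1*(-4))*w + w) = -49 + 7*((w + 4)*w + w) = -49 + 7*((4 + w)*w + w) = -49 + 7*(w*(4 + w) + w) = -49 + 7*(w + w*(4 + w)) = -49 + (7*w + 7*w*(4 + w)) = -49 + 7*w + 7*w*(4 + w))
R(E) = -77 (R(E) = -49 + 7*(-1)**2 + 35*(-1) = -49 + 7*1 - 35 = -49 + 7 - 35 = -77)
1/(R(64) + (-3940 - (-1429 - 616)/(-1768 - 1679))) = 1/(-77 + (-3940 - (-1429 - 616)/(-1768 - 1679))) = 1/(-77 + (-3940 - (-2045)/(-3447))) = 1/(-77 + (-3940 - (-2045)*(-1)/3447)) = 1/(-77 + (-3940 - 1*2045/3447)) = 1/(-77 + (-3940 - 2045/3447)) = 1/(-77 - 13583225/3447) = 1/(-13848644/3447) = -3447/13848644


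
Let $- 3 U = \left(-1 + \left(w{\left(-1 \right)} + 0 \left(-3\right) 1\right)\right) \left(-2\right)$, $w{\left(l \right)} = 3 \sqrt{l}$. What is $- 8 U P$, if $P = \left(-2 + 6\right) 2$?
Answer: $\frac{128}{3} - 128 i \approx 42.667 - 128.0 i$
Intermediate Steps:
$P = 8$ ($P = 4 \cdot 2 = 8$)
$U = - \frac{2}{3} + 2 i$ ($U = - \frac{\left(-1 + \left(3 \sqrt{-1} + 0 \left(-3\right) 1\right)\right) \left(-2\right)}{3} = - \frac{\left(-1 + \left(3 i + 0 \cdot 1\right)\right) \left(-2\right)}{3} = - \frac{\left(-1 + \left(3 i + 0\right)\right) \left(-2\right)}{3} = - \frac{\left(-1 + 3 i\right) \left(-2\right)}{3} = - \frac{2 - 6 i}{3} = - \frac{2}{3} + 2 i \approx -0.66667 + 2.0 i$)
$- 8 U P = - 8 \left(- \frac{2}{3} + 2 i\right) 8 = \left(\frac{16}{3} - 16 i\right) 8 = \frac{128}{3} - 128 i$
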